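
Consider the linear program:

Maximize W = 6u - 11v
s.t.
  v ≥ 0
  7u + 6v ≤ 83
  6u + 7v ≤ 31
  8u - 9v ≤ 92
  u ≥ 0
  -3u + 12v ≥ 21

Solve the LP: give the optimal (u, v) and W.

Vertices and W = 6u - 11v:
  (0, 31/7) → W = -341/7
  (75/31, 73/31) → W = -353/31
  (0, 7/4) → W = -77/4

The optimum lies where 6u + 7v = 31 and -3u + 12v = 21.
Solving simultaneously gives u = 75/31, v = 73/31.

u = 75/31, v = 73/31, maximum W = -353/31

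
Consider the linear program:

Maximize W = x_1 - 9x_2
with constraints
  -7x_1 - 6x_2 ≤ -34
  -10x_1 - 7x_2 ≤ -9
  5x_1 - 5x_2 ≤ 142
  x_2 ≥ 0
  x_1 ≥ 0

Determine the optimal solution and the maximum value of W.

x_1 = 142/5, x_2 = 0, maximum W = 142/5

Extreme points and W = x_1 - 9x_2:
  (34/7, 0) → W = 34/7
  (0, 17/3) → W = -51
  (142/5, 0) → W = 142/5
The feasible region is unbounded (it extends along (0, 1), (1, 1)), but W strictly decreases along every unbounded feasible direction, so there is no improving ray and the maximum is attained at a vertex.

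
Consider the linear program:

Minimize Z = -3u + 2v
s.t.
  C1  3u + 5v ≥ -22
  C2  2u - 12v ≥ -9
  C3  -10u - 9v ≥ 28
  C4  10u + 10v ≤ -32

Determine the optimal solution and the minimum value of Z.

Corner points and Z = -3u + 2v:
  (-309/46, -17/46) → Z = 893/46
  (58/23, -136/23) → Z = -446/23
  (-237/70, 13/70) → Z = 737/70
  (4/5, -4) → Z = -52/5

At the optimal vertex, 3u + 5v = -22 and -10u - 9v = 28.
Solving simultaneously gives u = 58/23, v = -136/23.

u = 58/23, v = -136/23, minimum Z = -446/23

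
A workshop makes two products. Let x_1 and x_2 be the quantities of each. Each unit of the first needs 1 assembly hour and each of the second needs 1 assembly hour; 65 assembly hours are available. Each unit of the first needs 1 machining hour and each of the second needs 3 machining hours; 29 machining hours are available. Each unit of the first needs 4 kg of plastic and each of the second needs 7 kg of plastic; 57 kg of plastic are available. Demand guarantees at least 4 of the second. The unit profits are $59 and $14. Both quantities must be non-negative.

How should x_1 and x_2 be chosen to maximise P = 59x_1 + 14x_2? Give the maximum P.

Feasible corners and P = 59x_1 + 14x_2:
  (0, 57/7) → P = 114
  (0, 4) → P = 56
  (29/4, 4) → P = 1935/4

The binding constraints are 4x_1 + 7x_2 = 57 and x_2 = 4.
Solving simultaneously gives x_1 = 29/4, x_2 = 4.

x_1 = 29/4, x_2 = 4, maximum P = 1935/4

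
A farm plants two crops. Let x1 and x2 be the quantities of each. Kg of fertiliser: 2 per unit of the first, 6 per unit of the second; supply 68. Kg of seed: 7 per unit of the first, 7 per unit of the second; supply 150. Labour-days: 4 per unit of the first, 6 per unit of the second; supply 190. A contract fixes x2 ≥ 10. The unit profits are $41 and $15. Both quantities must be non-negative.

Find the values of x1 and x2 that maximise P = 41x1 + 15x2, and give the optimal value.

At the optimal vertex, 2x1 + 6x2 = 68 and x2 = 10.
Solving simultaneously gives x1 = 4, x2 = 10.

x1 = 4, x2 = 10, maximum P = 314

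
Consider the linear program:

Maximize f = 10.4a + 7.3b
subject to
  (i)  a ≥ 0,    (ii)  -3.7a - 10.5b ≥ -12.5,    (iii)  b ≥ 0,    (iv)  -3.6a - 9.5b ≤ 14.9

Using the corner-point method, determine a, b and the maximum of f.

a = 125/37, b = 0, maximum f = 1300/37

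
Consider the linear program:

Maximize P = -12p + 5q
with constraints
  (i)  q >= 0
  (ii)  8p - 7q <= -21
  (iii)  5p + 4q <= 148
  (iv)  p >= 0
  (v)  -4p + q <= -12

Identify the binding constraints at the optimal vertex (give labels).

Vertices and P = -12p + 5q:
  (952/67, 1289/67) → P = -4979/67
  (21/4, 9) → P = -18
  (28/3, 76/3) → P = 44/3

The maximum is at (28/3, 76/3). Substituting into each constraint, equality holds for (iii) and (v); the remaining constraints have slack.

(iii) and (v)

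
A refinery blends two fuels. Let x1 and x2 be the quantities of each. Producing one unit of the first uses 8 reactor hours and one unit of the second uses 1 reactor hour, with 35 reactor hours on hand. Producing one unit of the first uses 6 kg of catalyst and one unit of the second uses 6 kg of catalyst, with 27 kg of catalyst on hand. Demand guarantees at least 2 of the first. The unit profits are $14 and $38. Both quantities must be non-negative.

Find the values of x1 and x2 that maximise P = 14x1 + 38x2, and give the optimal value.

Feasible corners and P = 14x1 + 38x2:
  (35/8, 0) → P = 245/4
  (2, 0) → P = 28
  (61/14, 1/7) → P = 465/7
  (2, 5/2) → P = 123

At the optimal vertex, 6x1 + 6x2 = 27 and x1 = 2.
Solving simultaneously gives x1 = 2, x2 = 5/2.

x1 = 2, x2 = 5/2, maximum P = 123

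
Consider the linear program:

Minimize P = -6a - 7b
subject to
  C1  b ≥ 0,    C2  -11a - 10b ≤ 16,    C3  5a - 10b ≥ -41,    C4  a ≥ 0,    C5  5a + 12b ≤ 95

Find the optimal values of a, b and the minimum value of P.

a = 19, b = 0, minimum P = -114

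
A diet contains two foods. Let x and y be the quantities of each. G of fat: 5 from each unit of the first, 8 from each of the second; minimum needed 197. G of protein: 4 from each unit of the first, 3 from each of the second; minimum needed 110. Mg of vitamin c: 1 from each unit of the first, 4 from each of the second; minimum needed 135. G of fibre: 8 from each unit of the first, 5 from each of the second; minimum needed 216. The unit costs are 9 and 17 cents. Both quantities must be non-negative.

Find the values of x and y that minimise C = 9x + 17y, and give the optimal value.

Vertices and C = 9x + 17y:
  (0, 216/5) → C = 3672/5
  (135, 0) → C = 1215
  (7, 32) → C = 607
The feasible region is unbounded (it extends along (0, 1), (1, 0)), but C strictly increases along every unbounded feasible direction, so there is no improving ray and the minimum is attained at a vertex.

The optimum lies where x + 4y = 135 and 8x + 5y = 216.
Solving simultaneously gives x = 7, y = 32.

x = 7, y = 32, minimum C = 607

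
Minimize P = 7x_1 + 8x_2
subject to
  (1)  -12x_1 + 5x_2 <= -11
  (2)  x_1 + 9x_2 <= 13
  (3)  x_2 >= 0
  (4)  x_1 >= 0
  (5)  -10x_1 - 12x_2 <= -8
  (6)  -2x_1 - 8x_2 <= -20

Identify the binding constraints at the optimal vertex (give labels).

Vertices and P = 7x_1 + 8x_2:
  (13, 0) → P = 91
  (38/5, 3/5) → P = 58
  (10, 0) → P = 70

The minimum is at (38/5, 3/5). Substituting into each constraint, equality holds for (2) and (6); the remaining constraints have slack.

(2) and (6)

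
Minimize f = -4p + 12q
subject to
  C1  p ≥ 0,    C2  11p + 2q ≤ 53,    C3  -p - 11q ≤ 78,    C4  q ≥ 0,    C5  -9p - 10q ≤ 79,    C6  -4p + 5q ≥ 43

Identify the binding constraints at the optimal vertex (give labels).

C1 and C6

Extreme points and f = -4p + 12q:
  (0, 53/2) → f = 318
  (0, 43/5) → f = 516/5
  (179/63, 685/63) → f = 1072/9

The minimum is at (0, 43/5). Substituting into each constraint, equality holds for C1 and C6; the remaining constraints have slack.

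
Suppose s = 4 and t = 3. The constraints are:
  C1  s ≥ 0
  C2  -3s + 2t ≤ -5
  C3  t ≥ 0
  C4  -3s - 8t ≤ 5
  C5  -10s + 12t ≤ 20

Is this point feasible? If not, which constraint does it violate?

feasible

C1: 4 ≥ 0 ✓
C2: -6 ≤ -5 ✓
C3: 3 ≥ 0 ✓
C4: -36 ≤ 5 ✓
C5: -4 ≤ 20 ✓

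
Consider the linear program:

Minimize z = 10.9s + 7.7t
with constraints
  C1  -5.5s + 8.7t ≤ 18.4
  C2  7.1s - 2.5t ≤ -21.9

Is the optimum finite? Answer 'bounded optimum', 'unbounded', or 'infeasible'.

From the feasible point (-14453/4802, 1019/4802), moving in the direction (-2.5, -7.1) keeps every constraint satisfied while z decreases without bound.

unbounded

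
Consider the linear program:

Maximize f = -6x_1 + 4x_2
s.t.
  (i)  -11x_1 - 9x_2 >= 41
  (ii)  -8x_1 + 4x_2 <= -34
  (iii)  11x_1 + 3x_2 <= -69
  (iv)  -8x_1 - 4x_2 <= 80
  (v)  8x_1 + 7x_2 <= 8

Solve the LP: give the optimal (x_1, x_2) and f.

x_1 = -87/34, x_2 = -463/34, maximum f = -665/17

The optimum lies where -8x_1 + 4x_2 = -34 and 11x_1 + 3x_2 = -69.
Solving simultaneously gives x_1 = -87/34, x_2 = -463/34.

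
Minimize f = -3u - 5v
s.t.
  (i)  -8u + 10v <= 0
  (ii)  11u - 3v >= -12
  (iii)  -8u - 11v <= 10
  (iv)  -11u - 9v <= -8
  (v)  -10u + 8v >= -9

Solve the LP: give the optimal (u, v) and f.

Extreme points and f = -3u - 5v:
  (40/91, 32/91) → f = -40/13
  (5/2, 2) → f = -35/2
  (145/178, -19/178) → f = -170/89

At the optimal vertex, -8u + 10v = 0 and -10u + 8v = -9.
Solving simultaneously gives u = 5/2, v = 2.

u = 5/2, v = 2, minimum f = -35/2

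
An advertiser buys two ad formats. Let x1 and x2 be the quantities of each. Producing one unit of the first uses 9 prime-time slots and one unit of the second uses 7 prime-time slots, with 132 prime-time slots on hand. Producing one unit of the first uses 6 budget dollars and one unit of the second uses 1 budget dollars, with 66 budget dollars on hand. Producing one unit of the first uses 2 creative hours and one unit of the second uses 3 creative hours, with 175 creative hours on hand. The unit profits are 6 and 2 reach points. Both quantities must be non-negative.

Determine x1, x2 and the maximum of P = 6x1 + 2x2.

x1 = 10, x2 = 6, maximum P = 72

Feasible corners and P = 6x1 + 2x2:
  (0, 0) → P = 0
  (0, 132/7) → P = 264/7
  (11, 0) → P = 66
  (10, 6) → P = 72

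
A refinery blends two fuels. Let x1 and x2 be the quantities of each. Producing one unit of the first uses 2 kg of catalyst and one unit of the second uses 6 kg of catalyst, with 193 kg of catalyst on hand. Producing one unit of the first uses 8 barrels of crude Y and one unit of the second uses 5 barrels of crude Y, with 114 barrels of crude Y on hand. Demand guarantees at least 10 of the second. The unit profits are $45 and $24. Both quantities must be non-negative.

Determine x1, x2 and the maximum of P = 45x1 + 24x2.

x1 = 8, x2 = 10, maximum P = 600

Extreme points and P = 45x1 + 24x2:
  (0, 114/5) → P = 2736/5
  (0, 10) → P = 240
  (8, 10) → P = 600

At the optimal vertex, 8x1 + 5x2 = 114 and x2 = 10.
Solving simultaneously gives x1 = 8, x2 = 10.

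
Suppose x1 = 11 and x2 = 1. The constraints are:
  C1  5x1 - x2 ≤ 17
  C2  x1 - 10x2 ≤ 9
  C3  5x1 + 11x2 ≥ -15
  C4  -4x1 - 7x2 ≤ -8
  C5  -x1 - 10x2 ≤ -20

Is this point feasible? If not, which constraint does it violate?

not feasible — violates C1

Constraint C1: 5x1 - x2 = 54, which is not ≤ 17. All other constraints are satisfied.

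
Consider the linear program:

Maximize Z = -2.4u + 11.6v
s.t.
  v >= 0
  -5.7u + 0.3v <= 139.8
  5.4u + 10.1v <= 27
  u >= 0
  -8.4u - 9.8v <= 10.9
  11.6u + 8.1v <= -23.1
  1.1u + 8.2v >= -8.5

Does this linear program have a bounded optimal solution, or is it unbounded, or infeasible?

The boundaries v = 0 and 5.4u + 10.1v = 27 meet at (5, 0), but that point violates 11.6u + 8.1v ≤ -23.1. Every candidate vertex is excluded by some other constraint, so the feasible region is empty.

infeasible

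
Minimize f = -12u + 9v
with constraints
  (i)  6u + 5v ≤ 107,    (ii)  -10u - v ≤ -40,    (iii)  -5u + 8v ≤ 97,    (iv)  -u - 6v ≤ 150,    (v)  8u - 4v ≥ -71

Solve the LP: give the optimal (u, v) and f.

u = 1392/31, v = -1007/31, minimum f = -25767/31

Feasible corners and f = -12u + 9v:
  (371/73, 1117/73) → f = 5601/73
  (1392/31, -1007/31) → f = -25767/31
  (223/85, 234/17) → f = 462/5
  (390/59, -1540/59) → f = -18540/59

The binding constraints are 6u + 5v = 107 and -u - 6v = 150.
Solving simultaneously gives u = 1392/31, v = -1007/31.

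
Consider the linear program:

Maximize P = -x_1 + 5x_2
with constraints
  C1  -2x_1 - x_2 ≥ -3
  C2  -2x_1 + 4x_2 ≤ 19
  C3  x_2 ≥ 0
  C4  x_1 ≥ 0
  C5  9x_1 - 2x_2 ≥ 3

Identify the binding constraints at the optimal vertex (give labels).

C1 and C5

Corner points and P = -x_1 + 5x_2:
  (3/2, 0) → P = -3/2
  (9/13, 21/13) → P = 96/13
  (1/3, 0) → P = -1/3

The maximum is at (9/13, 21/13). Substituting into each constraint, equality holds for C1 and C5; the remaining constraints have slack.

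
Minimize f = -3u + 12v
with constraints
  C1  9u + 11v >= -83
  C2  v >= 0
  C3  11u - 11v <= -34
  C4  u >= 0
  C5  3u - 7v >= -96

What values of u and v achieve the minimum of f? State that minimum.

u = 0, v = 34/11, minimum f = 408/11

Vertices and f = -3u + 12v:
  (0, 34/11) → f = 408/11
  (409/22, 477/22) → f = 4497/22
  (0, 96/7) → f = 1152/7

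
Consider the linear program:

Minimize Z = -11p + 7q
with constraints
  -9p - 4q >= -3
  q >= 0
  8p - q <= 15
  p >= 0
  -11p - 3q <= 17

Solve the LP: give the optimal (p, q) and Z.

p = 1/3, q = 0, minimum Z = -11/3

Feasible corners and Z = -11p + 7q:
  (1/3, 0) → Z = -11/3
  (0, 3/4) → Z = 21/4
  (0, 0) → Z = 0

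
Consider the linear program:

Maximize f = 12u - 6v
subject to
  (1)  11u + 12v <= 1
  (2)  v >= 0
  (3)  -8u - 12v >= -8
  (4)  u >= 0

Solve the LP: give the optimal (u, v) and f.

Vertices and f = 12u - 6v:
  (1/11, 0) → f = 12/11
  (0, 1/12) → f = -1/2
  (0, 0) → f = 0

u = 1/11, v = 0, maximum f = 12/11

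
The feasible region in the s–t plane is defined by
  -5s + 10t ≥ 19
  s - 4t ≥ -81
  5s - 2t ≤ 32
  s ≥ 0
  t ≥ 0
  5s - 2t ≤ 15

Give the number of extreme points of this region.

The feasible vertices (each the meet of two boundaries and inside every other half-plane) are:
  (0, 19/10)
  (47/10, 17/4)
  (0, 81/4)
  (37/3, 70/3)

4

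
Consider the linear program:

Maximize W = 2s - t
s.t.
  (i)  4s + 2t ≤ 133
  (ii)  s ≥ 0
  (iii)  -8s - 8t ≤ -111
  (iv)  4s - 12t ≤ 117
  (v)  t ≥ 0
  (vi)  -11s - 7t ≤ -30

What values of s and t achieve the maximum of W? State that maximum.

s = 915/28, t = 8/7, maximum W = 899/14

Vertices and W = 2s - t:
  (0, 133/2) → W = -133/2
  (915/28, 8/7) → W = 899/14
  (0, 111/8) → W = -111/8
  (111/8, 0) → W = 111/4
  (117/4, 0) → W = 117/2

The optimum lies where 4s + 2t = 133 and 4s - 12t = 117.
Solving simultaneously gives s = 915/28, t = 8/7.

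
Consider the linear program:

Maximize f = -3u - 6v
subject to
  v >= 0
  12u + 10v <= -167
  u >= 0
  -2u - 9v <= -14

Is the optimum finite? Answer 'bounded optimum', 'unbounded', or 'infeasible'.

The boundaries v = 0 and -2u - 9v = -14 meet at (7, 0), but that point violates 12u + 10v ≤ -167. Every candidate vertex is excluded by some other constraint, so the feasible region is empty.

infeasible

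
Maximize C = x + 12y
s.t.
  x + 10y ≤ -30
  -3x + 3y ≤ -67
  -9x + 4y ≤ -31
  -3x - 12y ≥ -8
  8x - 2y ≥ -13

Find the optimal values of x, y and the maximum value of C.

x = 580/33, y = -157/33, maximum C = -1304/33

Feasible corners and C = x + 12y:
  (580/33, -157/33) → C = -1304/33
  (220/9, -49/9) → C = -368/9
  (-173/18, -575/18) → C = -7073/18
The feasible region is unbounded (it extends along (4, -1), (-1, -4)), but C strictly decreases along every unbounded feasible direction, so there is no improving ray and the maximum is attained at a vertex.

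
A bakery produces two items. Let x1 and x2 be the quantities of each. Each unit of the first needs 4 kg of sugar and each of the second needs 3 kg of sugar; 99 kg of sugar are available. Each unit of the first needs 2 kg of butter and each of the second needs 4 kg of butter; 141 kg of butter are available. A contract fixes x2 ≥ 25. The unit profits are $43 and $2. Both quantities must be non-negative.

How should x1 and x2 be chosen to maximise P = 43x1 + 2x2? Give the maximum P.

Extreme points and P = 43x1 + 2x2:
  (0, 33) → P = 66
  (0, 25) → P = 50
  (6, 25) → P = 308

The binding constraints are 4x1 + 3x2 = 99 and x2 = 25.
Solving simultaneously gives x1 = 6, x2 = 25.

x1 = 6, x2 = 25, maximum P = 308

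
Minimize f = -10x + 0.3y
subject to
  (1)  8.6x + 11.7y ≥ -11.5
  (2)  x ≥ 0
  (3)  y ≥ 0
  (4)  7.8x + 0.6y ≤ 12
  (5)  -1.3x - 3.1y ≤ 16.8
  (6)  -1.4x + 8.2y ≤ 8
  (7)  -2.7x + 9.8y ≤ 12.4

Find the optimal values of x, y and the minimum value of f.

x = 20/13, y = 0, minimum f = -200/13

Extreme points and f = -10x + 0.3y:
  (0, 0) → f = 0
  (0, 40/41) → f = 12/41
  (20/13, 0) → f = -200/13
  (13/9, 11/9) → f = -1267/90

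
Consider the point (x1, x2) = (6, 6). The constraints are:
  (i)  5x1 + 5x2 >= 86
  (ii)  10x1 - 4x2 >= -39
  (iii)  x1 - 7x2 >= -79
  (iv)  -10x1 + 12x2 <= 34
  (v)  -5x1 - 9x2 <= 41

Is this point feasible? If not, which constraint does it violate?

Constraint (i): 5x1 + 5x2 = 60, which is not ≥ 86. All other constraints are satisfied.

not feasible — violates (i)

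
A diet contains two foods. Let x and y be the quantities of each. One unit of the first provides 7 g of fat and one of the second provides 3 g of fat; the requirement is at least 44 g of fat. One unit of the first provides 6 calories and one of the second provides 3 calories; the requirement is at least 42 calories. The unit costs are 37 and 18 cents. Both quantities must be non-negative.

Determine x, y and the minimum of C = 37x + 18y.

x = 2, y = 10, minimum C = 254

Vertices and C = 37x + 18y:
  (0, 44/3) → C = 264
  (7, 0) → C = 259
  (2, 10) → C = 254
The feasible region is unbounded (it extends along (0, 1), (1, 0)), but C strictly increases along every unbounded feasible direction, so there is no improving ray and the minimum is attained at a vertex.

At the optimal vertex, 7x + 3y = 44 and 6x + 3y = 42.
Solving simultaneously gives x = 2, y = 10.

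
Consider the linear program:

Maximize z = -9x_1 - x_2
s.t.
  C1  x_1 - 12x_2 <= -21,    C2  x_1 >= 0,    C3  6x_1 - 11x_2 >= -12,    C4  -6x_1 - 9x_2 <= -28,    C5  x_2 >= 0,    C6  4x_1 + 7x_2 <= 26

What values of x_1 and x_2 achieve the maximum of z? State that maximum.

Feasible corners and z = -9x_1 - x_2:
  (49/27, 154/81) → z = -1477/81
  (3, 2) → z = -29
  (5/3, 2) → z = -17
  (101/43, 102/43) → z = -1011/43

The binding constraints are 6x_1 - 11x_2 = -12 and -6x_1 - 9x_2 = -28.
Solving simultaneously gives x_1 = 5/3, x_2 = 2.

x_1 = 5/3, x_2 = 2, maximum z = -17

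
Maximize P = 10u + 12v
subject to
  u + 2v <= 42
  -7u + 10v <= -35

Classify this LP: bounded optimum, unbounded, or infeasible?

From the feasible point (245/12, 259/24), moving in the direction (2, -1) keeps every constraint satisfied while P increases without bound.

unbounded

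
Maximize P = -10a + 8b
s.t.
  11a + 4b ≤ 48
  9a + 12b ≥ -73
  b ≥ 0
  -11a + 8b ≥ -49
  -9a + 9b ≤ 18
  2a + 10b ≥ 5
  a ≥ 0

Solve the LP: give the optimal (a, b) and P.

The optimum lies where -9a + 9b = 18 and a = 0.
Solving simultaneously gives a = 0, b = 2.

a = 0, b = 2, maximum P = 16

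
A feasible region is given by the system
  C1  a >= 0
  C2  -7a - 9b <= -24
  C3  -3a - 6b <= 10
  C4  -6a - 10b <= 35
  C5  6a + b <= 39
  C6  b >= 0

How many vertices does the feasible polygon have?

4

Pairwise boundary intersections that survive every other constraint:
  (0, 8/3)
  (0, 39)
  (24/7, 0)
  (13/2, 0)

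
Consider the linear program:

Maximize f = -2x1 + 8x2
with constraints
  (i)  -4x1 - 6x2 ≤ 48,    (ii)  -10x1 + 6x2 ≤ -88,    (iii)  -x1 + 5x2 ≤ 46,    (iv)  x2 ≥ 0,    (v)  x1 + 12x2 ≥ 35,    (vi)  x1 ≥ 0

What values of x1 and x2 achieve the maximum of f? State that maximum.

Feasible corners and f = -2x1 + 8x2:
  (179/11, 137/11) → f = 738/11
  (211/21, 131/63) → f = -218/63
  (35, 0) → f = -70
The feasible region is unbounded (it extends along (5, 1), (1, 0)), but f strictly decreases along every unbounded feasible direction, so there is no improving ray and the maximum is attained at a vertex.

The optimum lies where -10x1 + 6x2 = -88 and -x1 + 5x2 = 46.
Solving simultaneously gives x1 = 179/11, x2 = 137/11.

x1 = 179/11, x2 = 137/11, maximum f = 738/11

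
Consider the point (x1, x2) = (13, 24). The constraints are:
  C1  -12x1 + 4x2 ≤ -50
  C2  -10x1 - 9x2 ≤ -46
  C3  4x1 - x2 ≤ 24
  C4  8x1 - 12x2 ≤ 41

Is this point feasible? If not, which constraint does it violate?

not feasible — violates C3

Constraint C3: 4x1 - x2 = 28, which is not ≤ 24. All other constraints are satisfied.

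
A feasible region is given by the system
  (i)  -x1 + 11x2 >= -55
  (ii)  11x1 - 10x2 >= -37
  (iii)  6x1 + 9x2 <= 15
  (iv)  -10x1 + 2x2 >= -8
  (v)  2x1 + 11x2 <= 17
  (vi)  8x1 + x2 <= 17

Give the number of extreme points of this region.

Of the 15 pairwise boundary intersections, those satisfying every inequality are:
  (-319/37, -214/37)
  (-11/54, -271/54)
  (-79/47, 87/47)
  (1, 1)
  (1/4, 3/2)

5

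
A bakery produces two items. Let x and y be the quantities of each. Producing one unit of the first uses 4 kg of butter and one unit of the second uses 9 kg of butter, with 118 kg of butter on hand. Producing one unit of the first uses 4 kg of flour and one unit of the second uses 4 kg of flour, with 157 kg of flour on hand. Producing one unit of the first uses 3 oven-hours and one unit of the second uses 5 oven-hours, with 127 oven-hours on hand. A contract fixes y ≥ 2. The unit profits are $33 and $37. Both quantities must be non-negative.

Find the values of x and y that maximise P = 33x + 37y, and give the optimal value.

Corner points and P = 33x + 37y:
  (0, 118/9) → P = 4366/9
  (0, 2) → P = 74
  (25, 2) → P = 899

At the optimal vertex, 4x + 9y = 118 and y = 2.
Solving simultaneously gives x = 25, y = 2.

x = 25, y = 2, maximum P = 899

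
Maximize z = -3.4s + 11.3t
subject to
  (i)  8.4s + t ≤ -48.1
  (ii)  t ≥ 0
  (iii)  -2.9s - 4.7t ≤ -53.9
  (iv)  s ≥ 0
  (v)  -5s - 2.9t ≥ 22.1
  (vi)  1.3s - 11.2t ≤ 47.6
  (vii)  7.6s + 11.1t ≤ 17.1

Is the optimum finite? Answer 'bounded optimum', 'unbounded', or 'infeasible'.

The boundaries -2.9s - 4.7t = -53.9 and 7.6s + 11.1t = 17.1 meet at (-51792/353, 36005/353), but that point violates s ≥ 0. Every candidate vertex is excluded by some other constraint, so the feasible region is empty.

infeasible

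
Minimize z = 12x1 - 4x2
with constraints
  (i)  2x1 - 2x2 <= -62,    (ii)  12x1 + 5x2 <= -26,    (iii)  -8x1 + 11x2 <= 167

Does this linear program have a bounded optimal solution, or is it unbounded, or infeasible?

From the feasible point (-58, -27), moving in the direction (-11, -8) keeps every constraint satisfied while z decreases without bound.

unbounded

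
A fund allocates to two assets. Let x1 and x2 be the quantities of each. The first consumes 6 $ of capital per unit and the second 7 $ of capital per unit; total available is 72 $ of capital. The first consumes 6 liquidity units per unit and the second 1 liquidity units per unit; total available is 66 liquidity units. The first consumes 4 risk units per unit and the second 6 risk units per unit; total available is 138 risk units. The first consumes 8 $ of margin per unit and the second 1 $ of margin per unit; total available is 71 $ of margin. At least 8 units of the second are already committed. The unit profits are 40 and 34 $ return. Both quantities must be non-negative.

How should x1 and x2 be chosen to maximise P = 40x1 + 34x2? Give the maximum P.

Vertices and P = 40x1 + 34x2:
  (0, 72/7) → P = 2448/7
  (0, 8) → P = 272
  (8/3, 8) → P = 1136/3

At the optimal vertex, 6x1 + 7x2 = 72 and x2 = 8.
Solving simultaneously gives x1 = 8/3, x2 = 8.

x1 = 8/3, x2 = 8, maximum P = 1136/3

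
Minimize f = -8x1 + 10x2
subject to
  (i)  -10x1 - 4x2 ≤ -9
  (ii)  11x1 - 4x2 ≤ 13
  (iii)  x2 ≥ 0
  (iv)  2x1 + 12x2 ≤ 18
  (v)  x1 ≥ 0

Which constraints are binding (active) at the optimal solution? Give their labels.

Corner points and f = -8x1 + 10x2:
  (9/10, 0) → f = -36/5
  (9/28, 81/56) → f = 333/28
  (13/11, 0) → f = -104/11
  (57/35, 43/35) → f = -26/35

The minimum is at (13/11, 0). Substituting into each constraint, equality holds for (ii) and (iii); the remaining constraints have slack.

(ii) and (iii)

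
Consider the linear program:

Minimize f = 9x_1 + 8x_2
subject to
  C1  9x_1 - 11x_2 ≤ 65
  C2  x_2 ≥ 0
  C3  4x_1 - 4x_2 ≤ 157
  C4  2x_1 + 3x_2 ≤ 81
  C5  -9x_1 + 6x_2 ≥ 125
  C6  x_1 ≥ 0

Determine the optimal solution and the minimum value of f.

Vertices and f = 9x_1 + 8x_2:
  (37/13, 979/39) → f = 8831/39
  (0, 27) → f = 216
  (0, 125/6) → f = 500/3

The binding constraints are -9x_1 + 6x_2 = 125 and x_1 = 0.
Solving simultaneously gives x_1 = 0, x_2 = 125/6.

x_1 = 0, x_2 = 125/6, minimum f = 500/3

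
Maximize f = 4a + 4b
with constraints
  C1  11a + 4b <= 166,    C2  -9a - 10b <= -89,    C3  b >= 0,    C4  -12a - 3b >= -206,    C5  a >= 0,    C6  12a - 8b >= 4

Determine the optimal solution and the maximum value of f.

Corner points and f = 4a + 4b:
  (166/11, 0) → f = 664/11
  (168/17, 487/34) → f = 1646/17
  (89/9, 0) → f = 356/9
  (47/12, 43/8) → f = 223/6

The optimum lies where 11a + 4b = 166 and 12a - 8b = 4.
Solving simultaneously gives a = 168/17, b = 487/34.

a = 168/17, b = 487/34, maximum f = 1646/17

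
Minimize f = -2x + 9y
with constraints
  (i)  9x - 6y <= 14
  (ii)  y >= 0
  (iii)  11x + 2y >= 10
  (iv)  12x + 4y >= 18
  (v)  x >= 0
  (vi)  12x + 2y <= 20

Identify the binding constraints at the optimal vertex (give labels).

Vertices and f = -2x + 9y:
  (14/9, 0) → f = -28/9
  (74/45, 2/15) → f = -94/45
  (3/2, 0) → f = -3
  (1/5, 39/10) → f = 347/10
  (0, 5) → f = 45
  (0, 10) → f = 90

The minimum is at (14/9, 0). Substituting into each constraint, equality holds for (i) and (ii); the remaining constraints have slack.

(i) and (ii)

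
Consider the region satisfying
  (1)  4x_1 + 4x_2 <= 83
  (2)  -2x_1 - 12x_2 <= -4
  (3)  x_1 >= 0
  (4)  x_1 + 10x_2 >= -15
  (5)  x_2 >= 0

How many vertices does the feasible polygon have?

The feasible vertices (each the meet of two boundaries and inside every other half-plane) are:
  (0, 83/4)
  (83/4, 0)
  (0, 1/3)
  (2, 0)

4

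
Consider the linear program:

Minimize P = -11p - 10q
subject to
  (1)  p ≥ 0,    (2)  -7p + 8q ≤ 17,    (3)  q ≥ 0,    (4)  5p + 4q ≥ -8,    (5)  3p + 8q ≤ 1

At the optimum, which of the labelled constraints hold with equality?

(3) and (5)

Vertices and P = -11p - 10q:
  (0, 0) → P = 0
  (0, 1/8) → P = -5/4
  (1/3, 0) → P = -11/3

The minimum is at (1/3, 0). Substituting into each constraint, equality holds for (3) and (5); the remaining constraints have slack.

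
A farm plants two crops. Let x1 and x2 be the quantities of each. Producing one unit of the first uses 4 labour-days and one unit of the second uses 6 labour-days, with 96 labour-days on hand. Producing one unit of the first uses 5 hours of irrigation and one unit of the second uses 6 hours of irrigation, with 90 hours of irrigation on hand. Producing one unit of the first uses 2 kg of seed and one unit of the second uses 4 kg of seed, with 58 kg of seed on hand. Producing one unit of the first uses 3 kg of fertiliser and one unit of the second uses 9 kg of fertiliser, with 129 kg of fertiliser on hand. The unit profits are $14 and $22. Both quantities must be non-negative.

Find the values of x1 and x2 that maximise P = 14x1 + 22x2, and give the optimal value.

x1 = 3/2, x2 = 55/4, maximum P = 647/2

Vertices and P = 14x1 + 22x2:
  (0, 0) → P = 0
  (0, 43/3) → P = 946/3
  (18, 0) → P = 252
  (3/2, 55/4) → P = 647/2
  (1, 14) → P = 322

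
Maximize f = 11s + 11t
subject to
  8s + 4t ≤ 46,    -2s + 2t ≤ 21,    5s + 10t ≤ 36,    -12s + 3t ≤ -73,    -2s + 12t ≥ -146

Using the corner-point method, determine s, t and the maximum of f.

s = 215/36, t = -4/9, maximum f = 2189/36

Vertices and f = 11s + 11t:
  (215/36, -4/9) → f = 2189/36
  (142/13, -269/26) → f = 165/26
  (73/23, -803/69) → f = -6424/69

The binding constraints are 8s + 4t = 46 and -12s + 3t = -73.
Solving simultaneously gives s = 215/36, t = -4/9.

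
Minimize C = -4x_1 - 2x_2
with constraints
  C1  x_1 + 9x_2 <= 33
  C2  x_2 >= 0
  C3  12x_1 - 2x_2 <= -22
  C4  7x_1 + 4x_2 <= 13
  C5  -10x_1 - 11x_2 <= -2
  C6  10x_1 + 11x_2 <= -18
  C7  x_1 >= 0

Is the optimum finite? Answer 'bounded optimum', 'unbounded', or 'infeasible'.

Constraints -10x_1 - 11x_2 ≤ -2 and 10x_1 + 11x_2 ≤ -18 have parallel boundaries but demand opposite sides — no point can satisfy both, so the region is empty.

infeasible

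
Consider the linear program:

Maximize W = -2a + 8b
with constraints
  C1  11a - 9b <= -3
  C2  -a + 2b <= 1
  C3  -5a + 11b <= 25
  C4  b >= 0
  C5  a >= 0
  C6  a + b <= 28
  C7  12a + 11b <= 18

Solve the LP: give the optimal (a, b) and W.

Extreme points and W = -2a + 8b:
  (3/13, 8/13) → W = 58/13
  (0, 1/3) → W = 8/3
  (0, 1/2) → W = 4

The optimum lies where 11a - 9b = -3 and -a + 2b = 1.
Solving simultaneously gives a = 3/13, b = 8/13.

a = 3/13, b = 8/13, maximum W = 58/13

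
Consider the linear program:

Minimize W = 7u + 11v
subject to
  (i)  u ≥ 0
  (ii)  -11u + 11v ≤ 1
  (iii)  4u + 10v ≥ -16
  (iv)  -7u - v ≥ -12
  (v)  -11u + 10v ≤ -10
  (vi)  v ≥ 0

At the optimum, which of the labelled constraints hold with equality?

Extreme points and W = 7u + 11v:
  (130/81, 62/81) → W = 1592/81
  (12/7, 0) → W = 12
  (10/11, 0) → W = 70/11

The minimum is at (10/11, 0). Substituting into each constraint, equality holds for (v) and (vi); the remaining constraints have slack.

(v) and (vi)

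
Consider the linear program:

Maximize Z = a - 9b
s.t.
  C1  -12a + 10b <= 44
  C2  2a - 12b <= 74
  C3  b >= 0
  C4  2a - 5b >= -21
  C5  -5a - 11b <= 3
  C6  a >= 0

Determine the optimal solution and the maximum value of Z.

a = 37, b = 0, maximum Z = 37

The feasible region is unbounded (it extends along (6, 1), (5, 2)), but Z strictly decreases along every unbounded feasible direction, so there is no improving ray and the maximum is attained at a vertex.

The optimum lies where 2a - 12b = 74 and b = 0.
Solving simultaneously gives a = 37, b = 0.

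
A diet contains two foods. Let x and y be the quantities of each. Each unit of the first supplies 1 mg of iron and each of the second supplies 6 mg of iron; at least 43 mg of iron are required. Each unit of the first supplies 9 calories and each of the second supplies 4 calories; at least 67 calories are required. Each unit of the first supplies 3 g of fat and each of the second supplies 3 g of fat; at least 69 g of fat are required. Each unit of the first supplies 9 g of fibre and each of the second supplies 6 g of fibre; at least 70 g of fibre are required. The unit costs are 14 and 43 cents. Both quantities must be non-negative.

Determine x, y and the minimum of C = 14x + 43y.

Corner points and C = 14x + 43y:
  (0, 23) → C = 989
  (43, 0) → C = 602
  (19, 4) → C = 438
The feasible region is unbounded (it extends along (0, 1), (1, 0)), but C strictly increases along every unbounded feasible direction, so there is no improving ray and the minimum is attained at a vertex.

x = 19, y = 4, minimum C = 438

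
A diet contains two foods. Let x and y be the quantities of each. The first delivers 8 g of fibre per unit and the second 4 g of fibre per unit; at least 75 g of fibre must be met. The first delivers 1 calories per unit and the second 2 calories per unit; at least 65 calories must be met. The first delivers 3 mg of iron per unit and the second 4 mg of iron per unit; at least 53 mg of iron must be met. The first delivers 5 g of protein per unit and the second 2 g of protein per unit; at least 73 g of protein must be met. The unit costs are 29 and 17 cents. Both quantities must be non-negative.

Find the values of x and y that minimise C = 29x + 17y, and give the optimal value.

Vertices and C = 29x + 17y:
  (0, 73/2) → C = 1241/2
  (65, 0) → C = 1885
  (2, 63/2) → C = 1187/2
The feasible region is unbounded (it extends along (0, 1), (1, 0)), but C strictly increases along every unbounded feasible direction, so there is no improving ray and the minimum is attained at a vertex.

At the optimal vertex, x + 2y = 65 and 5x + 2y = 73.
Solving simultaneously gives x = 2, y = 63/2.

x = 2, y = 63/2, minimum C = 1187/2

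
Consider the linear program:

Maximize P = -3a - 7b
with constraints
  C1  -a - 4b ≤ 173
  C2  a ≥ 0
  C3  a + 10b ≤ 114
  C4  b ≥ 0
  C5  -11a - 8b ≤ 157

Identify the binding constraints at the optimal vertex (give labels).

Corner points and P = -3a - 7b:
  (0, 57/5) → P = -399/5
  (0, 0) → P = 0
  (114, 0) → P = -342

The maximum is at (0, 0). Substituting into each constraint, equality holds for C2 and C4; the remaining constraints have slack.

C2 and C4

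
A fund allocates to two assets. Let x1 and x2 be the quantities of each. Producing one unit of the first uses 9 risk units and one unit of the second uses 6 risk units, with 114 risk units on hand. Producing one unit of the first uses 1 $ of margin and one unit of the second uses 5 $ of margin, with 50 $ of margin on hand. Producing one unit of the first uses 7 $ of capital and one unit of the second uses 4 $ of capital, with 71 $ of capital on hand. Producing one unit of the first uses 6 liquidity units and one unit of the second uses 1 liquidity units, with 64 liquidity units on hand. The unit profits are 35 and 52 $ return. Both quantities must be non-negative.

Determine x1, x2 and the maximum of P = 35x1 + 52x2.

x1 = 5, x2 = 9, maximum P = 643

Extreme points and P = 35x1 + 52x2:
  (0, 0) → P = 0
  (0, 10) → P = 520
  (71/7, 0) → P = 355
  (5, 9) → P = 643

At the optimal vertex, x1 + 5x2 = 50 and 7x1 + 4x2 = 71.
Solving simultaneously gives x1 = 5, x2 = 9.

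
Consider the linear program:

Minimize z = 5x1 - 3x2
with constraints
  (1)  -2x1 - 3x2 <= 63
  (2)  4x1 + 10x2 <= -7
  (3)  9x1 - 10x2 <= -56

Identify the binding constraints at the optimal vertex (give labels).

(1) and (2)

Corner points and z = 5x1 - 3x2:
  (-609/8, 119/4) → z = -3759/8
  (-798/47, -455/47) → z = -2625/47
  (-63/13, 161/130) → z = -3633/130

The minimum is at (-609/8, 119/4). Substituting into each constraint, equality holds for (1) and (2); the remaining constraints have slack.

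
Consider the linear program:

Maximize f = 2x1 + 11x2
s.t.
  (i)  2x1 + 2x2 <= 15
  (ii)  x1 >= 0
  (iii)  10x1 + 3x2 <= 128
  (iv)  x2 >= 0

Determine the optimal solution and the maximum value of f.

Extreme points and f = 2x1 + 11x2:
  (0, 15/2) → f = 165/2
  (15/2, 0) → f = 15
  (0, 0) → f = 0

The binding constraints are 2x1 + 2x2 = 15 and x1 = 0.
Solving simultaneously gives x1 = 0, x2 = 15/2.

x1 = 0, x2 = 15/2, maximum f = 165/2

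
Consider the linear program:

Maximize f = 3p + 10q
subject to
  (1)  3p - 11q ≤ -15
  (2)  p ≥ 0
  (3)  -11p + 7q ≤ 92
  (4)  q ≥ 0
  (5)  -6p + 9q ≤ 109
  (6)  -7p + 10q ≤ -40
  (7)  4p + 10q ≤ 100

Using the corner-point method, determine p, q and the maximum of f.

p = 140/11, q = 54/11, maximum f = 960/11

The binding constraints are -7p + 10q = -40 and 4p + 10q = 100.
Solving simultaneously gives p = 140/11, q = 54/11.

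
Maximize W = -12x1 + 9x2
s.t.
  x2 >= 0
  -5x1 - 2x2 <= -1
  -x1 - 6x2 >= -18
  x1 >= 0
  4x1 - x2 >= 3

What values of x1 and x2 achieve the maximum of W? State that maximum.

x1 = 36/25, x2 = 69/25, maximum W = 189/25

Feasible corners and W = -12x1 + 9x2:
  (18, 0) → W = -216
  (3/4, 0) → W = -9
  (36/25, 69/25) → W = 189/25

The binding constraints are -x1 - 6x2 = -18 and 4x1 - x2 = 3.
Solving simultaneously gives x1 = 36/25, x2 = 69/25.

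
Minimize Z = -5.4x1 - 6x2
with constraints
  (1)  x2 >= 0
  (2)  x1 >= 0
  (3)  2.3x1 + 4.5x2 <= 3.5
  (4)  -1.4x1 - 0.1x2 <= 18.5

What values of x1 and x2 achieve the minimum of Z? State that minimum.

x1 = 35/23, x2 = 0, minimum Z = -189/23

Vertices and Z = -5.4x1 - 6x2:
  (0, 0) → Z = 0
  (35/23, 0) → Z = -189/23
  (0, 7/9) → Z = -14/3

At the optimal vertex, x2 = 0 and 2.3x1 + 4.5x2 = 3.5.
Solving simultaneously gives x1 = 35/23, x2 = 0.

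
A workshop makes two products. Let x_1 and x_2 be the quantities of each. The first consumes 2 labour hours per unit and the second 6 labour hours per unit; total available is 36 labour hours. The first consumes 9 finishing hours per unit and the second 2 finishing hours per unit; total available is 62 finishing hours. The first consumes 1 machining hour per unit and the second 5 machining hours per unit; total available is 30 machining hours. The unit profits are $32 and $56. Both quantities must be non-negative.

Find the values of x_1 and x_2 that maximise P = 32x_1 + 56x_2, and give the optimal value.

Extreme points and P = 32x_1 + 56x_2:
  (0, 0) → P = 0
  (0, 6) → P = 336
  (62/9, 0) → P = 1984/9
  (6, 4) → P = 416

The optimum lies where 2x_1 + 6x_2 = 36 and 9x_1 + 2x_2 = 62.
Solving simultaneously gives x_1 = 6, x_2 = 4.

x_1 = 6, x_2 = 4, maximum P = 416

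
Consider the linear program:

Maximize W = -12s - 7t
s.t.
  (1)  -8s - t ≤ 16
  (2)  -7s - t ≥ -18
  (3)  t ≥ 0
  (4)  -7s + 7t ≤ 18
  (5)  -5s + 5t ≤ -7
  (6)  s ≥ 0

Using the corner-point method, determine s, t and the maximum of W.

At the optimal vertex, t = 0 and -5s + 5t = -7.
Solving simultaneously gives s = 7/5, t = 0.

s = 7/5, t = 0, maximum W = -84/5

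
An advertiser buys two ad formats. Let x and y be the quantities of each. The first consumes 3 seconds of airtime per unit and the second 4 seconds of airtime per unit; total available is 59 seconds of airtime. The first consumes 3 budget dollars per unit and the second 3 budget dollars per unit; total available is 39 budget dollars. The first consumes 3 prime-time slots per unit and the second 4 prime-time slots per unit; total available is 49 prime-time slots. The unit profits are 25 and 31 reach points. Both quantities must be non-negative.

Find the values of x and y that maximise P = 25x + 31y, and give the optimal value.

The optimum lies where 3x + 3y = 39 and 3x + 4y = 49.
Solving simultaneously gives x = 3, y = 10.

x = 3, y = 10, maximum P = 385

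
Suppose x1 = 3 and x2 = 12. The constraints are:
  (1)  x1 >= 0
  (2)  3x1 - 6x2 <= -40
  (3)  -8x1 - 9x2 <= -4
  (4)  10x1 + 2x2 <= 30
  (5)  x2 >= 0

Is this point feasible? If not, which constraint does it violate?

not feasible — violates (4)

Constraint (4): 10x1 + 2x2 = 54, which is not ≤ 30. All other constraints are satisfied.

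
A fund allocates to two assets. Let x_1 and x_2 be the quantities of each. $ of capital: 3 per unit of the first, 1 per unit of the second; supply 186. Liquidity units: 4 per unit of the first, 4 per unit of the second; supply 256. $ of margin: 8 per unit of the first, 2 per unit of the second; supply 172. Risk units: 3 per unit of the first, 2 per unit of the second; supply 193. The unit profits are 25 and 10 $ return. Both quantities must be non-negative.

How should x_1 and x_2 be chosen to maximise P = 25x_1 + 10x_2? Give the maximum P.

x_1 = 22/3, x_2 = 170/3, maximum P = 750

Extreme points and P = 25x_1 + 10x_2:
  (0, 0) → P = 0
  (0, 64) → P = 640
  (43/2, 0) → P = 1075/2
  (22/3, 170/3) → P = 750

The optimum lies where 4x_1 + 4x_2 = 256 and 8x_1 + 2x_2 = 172.
Solving simultaneously gives x_1 = 22/3, x_2 = 170/3.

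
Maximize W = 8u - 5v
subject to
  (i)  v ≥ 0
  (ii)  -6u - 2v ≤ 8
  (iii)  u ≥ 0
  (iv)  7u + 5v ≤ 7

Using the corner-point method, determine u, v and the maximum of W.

u = 1, v = 0, maximum W = 8

Vertices and W = 8u - 5v:
  (0, 0) → W = 0
  (1, 0) → W = 8
  (0, 7/5) → W = -7

The optimum lies where v = 0 and 7u + 5v = 7.
Solving simultaneously gives u = 1, v = 0.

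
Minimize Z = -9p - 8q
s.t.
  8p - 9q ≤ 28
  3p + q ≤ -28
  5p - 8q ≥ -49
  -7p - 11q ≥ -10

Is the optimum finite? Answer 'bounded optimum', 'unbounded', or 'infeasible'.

bounded optimum

Vertices and Z = -9p - 8q:
  (-32/5, -44/5) → Z = 128
  (-273/29, 7/29) → Z = 2401/29
The feasible region has finitely many vertices and no improving ray; the minimum is 2401/29 at (-273/29, 7/29).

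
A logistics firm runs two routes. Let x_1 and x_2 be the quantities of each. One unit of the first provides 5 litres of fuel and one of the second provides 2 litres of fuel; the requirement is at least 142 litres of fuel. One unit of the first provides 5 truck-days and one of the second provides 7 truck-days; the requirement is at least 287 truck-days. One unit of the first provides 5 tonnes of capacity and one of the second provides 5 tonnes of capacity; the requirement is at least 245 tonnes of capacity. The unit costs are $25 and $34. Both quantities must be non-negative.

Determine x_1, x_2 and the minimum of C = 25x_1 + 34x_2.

x_1 = 28, x_2 = 21, minimum C = 1414

Feasible corners and C = 25x_1 + 34x_2:
  (0, 71) → C = 2414
  (287/5, 0) → C = 1435
  (44/3, 103/3) → C = 1534
  (28, 21) → C = 1414
The feasible region is unbounded (it extends along (0, 1), (1, 0)), but C strictly increases along every unbounded feasible direction, so there is no improving ray and the minimum is attained at a vertex.

At the optimal vertex, 5x_1 + 7x_2 = 287 and 5x_1 + 5x_2 = 245.
Solving simultaneously gives x_1 = 28, x_2 = 21.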